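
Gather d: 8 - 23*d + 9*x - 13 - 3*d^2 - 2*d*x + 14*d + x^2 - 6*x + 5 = -3*d^2 + d*(-2*x - 9) + x^2 + 3*x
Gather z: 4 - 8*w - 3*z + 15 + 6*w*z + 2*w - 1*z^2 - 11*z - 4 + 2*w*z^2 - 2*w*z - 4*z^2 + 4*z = -6*w + z^2*(2*w - 5) + z*(4*w - 10) + 15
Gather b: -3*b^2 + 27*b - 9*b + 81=-3*b^2 + 18*b + 81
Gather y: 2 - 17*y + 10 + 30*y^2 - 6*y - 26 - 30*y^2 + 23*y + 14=0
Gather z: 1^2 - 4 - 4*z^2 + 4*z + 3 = -4*z^2 + 4*z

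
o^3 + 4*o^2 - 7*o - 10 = (o - 2)*(o + 1)*(o + 5)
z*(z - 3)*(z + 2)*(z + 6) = z^4 + 5*z^3 - 12*z^2 - 36*z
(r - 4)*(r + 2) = r^2 - 2*r - 8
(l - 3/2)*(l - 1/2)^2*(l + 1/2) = l^4 - 2*l^3 + l^2/2 + l/2 - 3/16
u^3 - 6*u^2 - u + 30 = (u - 5)*(u - 3)*(u + 2)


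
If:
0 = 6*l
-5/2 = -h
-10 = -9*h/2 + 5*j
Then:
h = 5/2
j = 1/4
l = 0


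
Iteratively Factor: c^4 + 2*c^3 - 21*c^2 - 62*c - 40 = (c - 5)*(c^3 + 7*c^2 + 14*c + 8) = (c - 5)*(c + 2)*(c^2 + 5*c + 4) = (c - 5)*(c + 1)*(c + 2)*(c + 4)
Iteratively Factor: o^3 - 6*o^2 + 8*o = (o)*(o^2 - 6*o + 8) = o*(o - 4)*(o - 2)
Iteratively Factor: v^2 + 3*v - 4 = (v - 1)*(v + 4)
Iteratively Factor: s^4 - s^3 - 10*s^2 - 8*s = (s + 2)*(s^3 - 3*s^2 - 4*s) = s*(s + 2)*(s^2 - 3*s - 4) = s*(s + 1)*(s + 2)*(s - 4)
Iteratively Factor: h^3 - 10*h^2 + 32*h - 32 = (h - 2)*(h^2 - 8*h + 16) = (h - 4)*(h - 2)*(h - 4)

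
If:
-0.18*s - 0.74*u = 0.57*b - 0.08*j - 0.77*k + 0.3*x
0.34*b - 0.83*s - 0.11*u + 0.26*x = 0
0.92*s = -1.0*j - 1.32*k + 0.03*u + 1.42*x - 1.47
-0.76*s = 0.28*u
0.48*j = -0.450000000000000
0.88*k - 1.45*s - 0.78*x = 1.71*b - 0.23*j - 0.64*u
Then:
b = -0.30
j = -0.94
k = 0.02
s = 0.00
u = -0.01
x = 0.40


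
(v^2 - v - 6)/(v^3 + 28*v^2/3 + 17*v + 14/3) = 3*(v - 3)/(3*v^2 + 22*v + 7)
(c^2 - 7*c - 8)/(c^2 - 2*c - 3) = (c - 8)/(c - 3)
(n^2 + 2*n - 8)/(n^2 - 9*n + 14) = (n + 4)/(n - 7)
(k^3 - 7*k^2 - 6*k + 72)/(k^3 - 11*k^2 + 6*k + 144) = (k - 4)/(k - 8)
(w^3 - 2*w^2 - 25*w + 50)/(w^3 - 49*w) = (w^3 - 2*w^2 - 25*w + 50)/(w*(w^2 - 49))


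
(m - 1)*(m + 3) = m^2 + 2*m - 3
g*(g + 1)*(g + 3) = g^3 + 4*g^2 + 3*g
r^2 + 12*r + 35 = (r + 5)*(r + 7)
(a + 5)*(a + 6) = a^2 + 11*a + 30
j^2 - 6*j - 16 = (j - 8)*(j + 2)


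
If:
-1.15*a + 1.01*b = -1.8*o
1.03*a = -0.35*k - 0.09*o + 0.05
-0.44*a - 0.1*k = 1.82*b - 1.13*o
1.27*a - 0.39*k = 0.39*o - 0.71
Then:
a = -0.29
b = -0.07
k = 1.03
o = -0.14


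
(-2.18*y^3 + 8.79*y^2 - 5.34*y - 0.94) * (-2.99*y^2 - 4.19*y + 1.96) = 6.5182*y^5 - 17.1479*y^4 - 25.1363*y^3 + 42.4136*y^2 - 6.5278*y - 1.8424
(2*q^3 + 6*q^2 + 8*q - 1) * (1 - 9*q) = -18*q^4 - 52*q^3 - 66*q^2 + 17*q - 1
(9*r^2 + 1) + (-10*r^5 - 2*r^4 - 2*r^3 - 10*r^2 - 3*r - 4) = -10*r^5 - 2*r^4 - 2*r^3 - r^2 - 3*r - 3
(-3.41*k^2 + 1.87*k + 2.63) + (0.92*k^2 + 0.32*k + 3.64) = -2.49*k^2 + 2.19*k + 6.27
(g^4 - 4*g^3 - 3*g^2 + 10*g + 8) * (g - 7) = g^5 - 11*g^4 + 25*g^3 + 31*g^2 - 62*g - 56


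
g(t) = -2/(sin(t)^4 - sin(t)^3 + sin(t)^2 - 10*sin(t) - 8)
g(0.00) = 0.25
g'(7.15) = -0.05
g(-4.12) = 0.13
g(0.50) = 0.16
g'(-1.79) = 0.39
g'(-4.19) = 0.03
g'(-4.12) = 0.04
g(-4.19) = 0.12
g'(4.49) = 0.40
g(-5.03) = 0.12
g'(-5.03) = -0.02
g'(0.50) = -0.10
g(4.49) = -0.44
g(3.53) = 0.50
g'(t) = -2*(-4*sin(t)^3*cos(t) + 3*sin(t)^2*cos(t) - 2*sin(t)*cos(t) + 10*cos(t))/(sin(t)^4 - sin(t)^3 + sin(t)^2 - 10*sin(t) - 8)^2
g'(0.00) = -0.31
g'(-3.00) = 0.48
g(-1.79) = -0.44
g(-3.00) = 0.30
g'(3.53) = 1.32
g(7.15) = 0.13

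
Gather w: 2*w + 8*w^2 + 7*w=8*w^2 + 9*w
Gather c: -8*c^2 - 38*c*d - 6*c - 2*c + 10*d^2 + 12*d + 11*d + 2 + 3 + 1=-8*c^2 + c*(-38*d - 8) + 10*d^2 + 23*d + 6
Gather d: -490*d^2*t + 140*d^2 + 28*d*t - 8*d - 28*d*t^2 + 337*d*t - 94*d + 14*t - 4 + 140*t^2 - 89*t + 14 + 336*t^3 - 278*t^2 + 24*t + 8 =d^2*(140 - 490*t) + d*(-28*t^2 + 365*t - 102) + 336*t^3 - 138*t^2 - 51*t + 18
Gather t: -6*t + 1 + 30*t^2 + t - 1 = 30*t^2 - 5*t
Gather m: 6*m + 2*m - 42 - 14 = 8*m - 56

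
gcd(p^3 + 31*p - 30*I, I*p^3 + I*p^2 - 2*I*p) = 1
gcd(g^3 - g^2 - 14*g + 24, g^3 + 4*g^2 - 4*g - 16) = g^2 + 2*g - 8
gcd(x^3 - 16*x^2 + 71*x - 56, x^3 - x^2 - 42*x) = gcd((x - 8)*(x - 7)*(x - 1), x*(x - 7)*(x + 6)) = x - 7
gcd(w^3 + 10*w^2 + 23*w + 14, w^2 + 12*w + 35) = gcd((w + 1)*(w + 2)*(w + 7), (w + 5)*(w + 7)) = w + 7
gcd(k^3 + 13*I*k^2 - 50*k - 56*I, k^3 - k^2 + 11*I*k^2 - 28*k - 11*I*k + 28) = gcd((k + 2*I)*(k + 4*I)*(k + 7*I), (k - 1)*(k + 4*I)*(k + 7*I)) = k^2 + 11*I*k - 28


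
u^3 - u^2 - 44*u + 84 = (u - 6)*(u - 2)*(u + 7)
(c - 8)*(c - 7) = c^2 - 15*c + 56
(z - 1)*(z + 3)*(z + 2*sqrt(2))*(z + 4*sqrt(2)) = z^4 + 2*z^3 + 6*sqrt(2)*z^3 + 13*z^2 + 12*sqrt(2)*z^2 - 18*sqrt(2)*z + 32*z - 48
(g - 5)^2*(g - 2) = g^3 - 12*g^2 + 45*g - 50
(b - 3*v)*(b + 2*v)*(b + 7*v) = b^3 + 6*b^2*v - 13*b*v^2 - 42*v^3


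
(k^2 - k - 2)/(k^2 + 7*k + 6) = (k - 2)/(k + 6)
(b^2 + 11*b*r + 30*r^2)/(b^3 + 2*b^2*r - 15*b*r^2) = (-b - 6*r)/(b*(-b + 3*r))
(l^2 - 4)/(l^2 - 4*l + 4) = (l + 2)/(l - 2)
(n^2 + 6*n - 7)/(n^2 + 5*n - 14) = (n - 1)/(n - 2)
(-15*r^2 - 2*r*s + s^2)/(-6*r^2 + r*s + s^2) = (5*r - s)/(2*r - s)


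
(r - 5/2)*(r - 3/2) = r^2 - 4*r + 15/4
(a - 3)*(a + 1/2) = a^2 - 5*a/2 - 3/2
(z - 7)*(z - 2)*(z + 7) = z^3 - 2*z^2 - 49*z + 98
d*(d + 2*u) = d^2 + 2*d*u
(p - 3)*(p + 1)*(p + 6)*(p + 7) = p^4 + 11*p^3 + 13*p^2 - 123*p - 126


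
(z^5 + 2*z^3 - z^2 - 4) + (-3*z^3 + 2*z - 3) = z^5 - z^3 - z^2 + 2*z - 7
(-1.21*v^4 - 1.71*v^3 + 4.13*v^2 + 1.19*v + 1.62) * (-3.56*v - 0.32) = 4.3076*v^5 + 6.4748*v^4 - 14.1556*v^3 - 5.558*v^2 - 6.148*v - 0.5184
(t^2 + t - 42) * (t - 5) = t^3 - 4*t^2 - 47*t + 210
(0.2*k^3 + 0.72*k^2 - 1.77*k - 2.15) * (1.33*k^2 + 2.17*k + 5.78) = 0.266*k^5 + 1.3916*k^4 + 0.3643*k^3 - 2.5388*k^2 - 14.8961*k - 12.427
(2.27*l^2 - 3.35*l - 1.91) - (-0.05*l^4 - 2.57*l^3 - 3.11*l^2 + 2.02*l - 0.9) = 0.05*l^4 + 2.57*l^3 + 5.38*l^2 - 5.37*l - 1.01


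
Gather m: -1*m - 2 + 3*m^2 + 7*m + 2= 3*m^2 + 6*m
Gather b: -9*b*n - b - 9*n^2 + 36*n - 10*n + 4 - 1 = b*(-9*n - 1) - 9*n^2 + 26*n + 3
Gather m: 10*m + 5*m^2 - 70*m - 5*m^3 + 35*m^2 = -5*m^3 + 40*m^2 - 60*m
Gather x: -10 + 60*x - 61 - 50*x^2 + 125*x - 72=-50*x^2 + 185*x - 143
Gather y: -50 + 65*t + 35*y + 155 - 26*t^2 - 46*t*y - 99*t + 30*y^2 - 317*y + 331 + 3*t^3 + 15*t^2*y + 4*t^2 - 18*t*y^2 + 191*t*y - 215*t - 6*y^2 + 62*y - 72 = 3*t^3 - 22*t^2 - 249*t + y^2*(24 - 18*t) + y*(15*t^2 + 145*t - 220) + 364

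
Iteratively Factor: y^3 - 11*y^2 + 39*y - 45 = (y - 3)*(y^2 - 8*y + 15) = (y - 3)^2*(y - 5)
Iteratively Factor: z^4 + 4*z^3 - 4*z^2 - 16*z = (z - 2)*(z^3 + 6*z^2 + 8*z) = z*(z - 2)*(z^2 + 6*z + 8) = z*(z - 2)*(z + 4)*(z + 2)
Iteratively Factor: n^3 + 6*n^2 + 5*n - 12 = (n + 3)*(n^2 + 3*n - 4) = (n + 3)*(n + 4)*(n - 1)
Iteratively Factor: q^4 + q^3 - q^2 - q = (q)*(q^3 + q^2 - q - 1) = q*(q + 1)*(q^2 - 1) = q*(q - 1)*(q + 1)*(q + 1)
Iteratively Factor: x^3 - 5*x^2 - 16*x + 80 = (x + 4)*(x^2 - 9*x + 20) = (x - 4)*(x + 4)*(x - 5)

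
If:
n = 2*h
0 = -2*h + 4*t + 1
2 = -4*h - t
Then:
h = -7/18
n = -7/9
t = -4/9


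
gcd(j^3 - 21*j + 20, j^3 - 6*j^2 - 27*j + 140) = j^2 + j - 20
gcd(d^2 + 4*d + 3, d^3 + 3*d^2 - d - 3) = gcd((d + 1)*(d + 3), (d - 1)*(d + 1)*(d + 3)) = d^2 + 4*d + 3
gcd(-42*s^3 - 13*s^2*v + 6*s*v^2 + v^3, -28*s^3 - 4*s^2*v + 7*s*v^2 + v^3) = 14*s^2 + 9*s*v + v^2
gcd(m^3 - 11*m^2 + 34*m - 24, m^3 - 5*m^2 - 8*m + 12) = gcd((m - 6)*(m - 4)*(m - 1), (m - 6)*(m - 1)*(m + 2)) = m^2 - 7*m + 6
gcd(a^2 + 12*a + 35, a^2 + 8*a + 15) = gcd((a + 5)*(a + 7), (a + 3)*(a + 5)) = a + 5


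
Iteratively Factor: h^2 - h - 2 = (h + 1)*(h - 2)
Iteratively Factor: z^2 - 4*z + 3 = (z - 1)*(z - 3)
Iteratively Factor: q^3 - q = (q + 1)*(q^2 - q) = (q - 1)*(q + 1)*(q)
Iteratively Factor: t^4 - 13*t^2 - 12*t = (t + 3)*(t^3 - 3*t^2 - 4*t) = (t + 1)*(t + 3)*(t^2 - 4*t) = (t - 4)*(t + 1)*(t + 3)*(t)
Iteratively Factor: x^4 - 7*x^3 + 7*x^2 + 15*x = (x + 1)*(x^3 - 8*x^2 + 15*x) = x*(x + 1)*(x^2 - 8*x + 15) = x*(x - 3)*(x + 1)*(x - 5)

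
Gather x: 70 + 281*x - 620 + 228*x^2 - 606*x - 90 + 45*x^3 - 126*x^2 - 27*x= 45*x^3 + 102*x^2 - 352*x - 640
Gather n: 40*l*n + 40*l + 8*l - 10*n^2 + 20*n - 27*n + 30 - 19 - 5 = 48*l - 10*n^2 + n*(40*l - 7) + 6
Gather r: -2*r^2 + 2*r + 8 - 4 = -2*r^2 + 2*r + 4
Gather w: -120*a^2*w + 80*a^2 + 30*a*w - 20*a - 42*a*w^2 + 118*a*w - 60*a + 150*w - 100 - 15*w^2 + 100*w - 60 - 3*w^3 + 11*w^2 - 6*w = 80*a^2 - 80*a - 3*w^3 + w^2*(-42*a - 4) + w*(-120*a^2 + 148*a + 244) - 160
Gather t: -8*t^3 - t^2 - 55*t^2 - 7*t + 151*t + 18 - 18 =-8*t^3 - 56*t^2 + 144*t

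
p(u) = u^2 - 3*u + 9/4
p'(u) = 2*u - 3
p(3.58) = 4.33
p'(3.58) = 4.16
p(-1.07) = 6.60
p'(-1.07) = -5.14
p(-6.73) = 67.73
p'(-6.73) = -16.46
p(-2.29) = 14.36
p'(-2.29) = -7.58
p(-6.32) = 61.15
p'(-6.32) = -15.64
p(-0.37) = 3.50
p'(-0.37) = -3.74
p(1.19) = 0.10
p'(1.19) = -0.62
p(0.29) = 1.46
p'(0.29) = -2.42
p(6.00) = 20.25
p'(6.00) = 9.00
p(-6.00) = 56.25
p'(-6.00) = -15.00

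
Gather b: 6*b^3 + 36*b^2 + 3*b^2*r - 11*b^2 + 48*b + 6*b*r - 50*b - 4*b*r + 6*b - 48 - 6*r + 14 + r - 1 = 6*b^3 + b^2*(3*r + 25) + b*(2*r + 4) - 5*r - 35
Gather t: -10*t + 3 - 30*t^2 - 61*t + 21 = -30*t^2 - 71*t + 24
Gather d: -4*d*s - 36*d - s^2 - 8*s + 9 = d*(-4*s - 36) - s^2 - 8*s + 9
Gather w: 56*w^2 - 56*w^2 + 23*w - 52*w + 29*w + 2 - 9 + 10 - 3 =0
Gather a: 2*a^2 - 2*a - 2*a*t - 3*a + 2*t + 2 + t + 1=2*a^2 + a*(-2*t - 5) + 3*t + 3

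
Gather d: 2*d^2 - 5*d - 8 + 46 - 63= 2*d^2 - 5*d - 25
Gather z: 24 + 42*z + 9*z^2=9*z^2 + 42*z + 24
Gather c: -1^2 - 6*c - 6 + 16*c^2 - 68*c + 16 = 16*c^2 - 74*c + 9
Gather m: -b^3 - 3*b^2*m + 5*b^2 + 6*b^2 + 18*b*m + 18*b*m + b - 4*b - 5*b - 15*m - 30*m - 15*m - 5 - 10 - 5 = -b^3 + 11*b^2 - 8*b + m*(-3*b^2 + 36*b - 60) - 20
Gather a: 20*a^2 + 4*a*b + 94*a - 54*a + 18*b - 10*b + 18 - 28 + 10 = 20*a^2 + a*(4*b + 40) + 8*b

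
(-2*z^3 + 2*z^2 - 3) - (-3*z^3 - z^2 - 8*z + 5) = z^3 + 3*z^2 + 8*z - 8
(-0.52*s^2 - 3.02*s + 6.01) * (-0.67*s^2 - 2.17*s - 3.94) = 0.3484*s^4 + 3.1518*s^3 + 4.5755*s^2 - 1.1429*s - 23.6794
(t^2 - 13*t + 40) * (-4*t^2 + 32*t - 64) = -4*t^4 + 84*t^3 - 640*t^2 + 2112*t - 2560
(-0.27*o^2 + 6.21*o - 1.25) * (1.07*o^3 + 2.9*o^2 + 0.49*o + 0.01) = -0.2889*o^5 + 5.8617*o^4 + 16.5392*o^3 - 0.5848*o^2 - 0.5504*o - 0.0125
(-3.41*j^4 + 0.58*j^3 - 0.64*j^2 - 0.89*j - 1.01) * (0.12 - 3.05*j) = 10.4005*j^5 - 2.1782*j^4 + 2.0216*j^3 + 2.6377*j^2 + 2.9737*j - 0.1212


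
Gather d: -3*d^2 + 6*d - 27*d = -3*d^2 - 21*d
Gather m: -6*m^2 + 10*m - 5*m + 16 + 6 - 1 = -6*m^2 + 5*m + 21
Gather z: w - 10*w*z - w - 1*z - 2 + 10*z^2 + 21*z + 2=10*z^2 + z*(20 - 10*w)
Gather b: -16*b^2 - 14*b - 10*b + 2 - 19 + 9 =-16*b^2 - 24*b - 8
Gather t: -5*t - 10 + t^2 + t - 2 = t^2 - 4*t - 12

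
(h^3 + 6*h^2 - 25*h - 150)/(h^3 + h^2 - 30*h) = (h + 5)/h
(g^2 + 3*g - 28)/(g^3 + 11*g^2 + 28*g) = (g - 4)/(g*(g + 4))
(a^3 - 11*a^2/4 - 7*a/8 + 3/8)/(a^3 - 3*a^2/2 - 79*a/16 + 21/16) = 2*(2*a + 1)/(4*a + 7)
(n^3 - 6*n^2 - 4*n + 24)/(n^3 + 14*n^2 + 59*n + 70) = (n^2 - 8*n + 12)/(n^2 + 12*n + 35)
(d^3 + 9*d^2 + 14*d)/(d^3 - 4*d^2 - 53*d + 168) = d*(d + 2)/(d^2 - 11*d + 24)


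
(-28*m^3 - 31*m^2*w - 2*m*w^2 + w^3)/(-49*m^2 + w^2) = (4*m^2 + 5*m*w + w^2)/(7*m + w)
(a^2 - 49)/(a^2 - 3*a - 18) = (49 - a^2)/(-a^2 + 3*a + 18)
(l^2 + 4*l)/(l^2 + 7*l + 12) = l/(l + 3)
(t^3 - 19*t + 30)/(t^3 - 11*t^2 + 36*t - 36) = (t + 5)/(t - 6)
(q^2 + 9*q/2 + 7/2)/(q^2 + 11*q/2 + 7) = (q + 1)/(q + 2)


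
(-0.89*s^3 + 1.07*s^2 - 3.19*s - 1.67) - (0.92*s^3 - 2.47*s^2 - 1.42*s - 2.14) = -1.81*s^3 + 3.54*s^2 - 1.77*s + 0.47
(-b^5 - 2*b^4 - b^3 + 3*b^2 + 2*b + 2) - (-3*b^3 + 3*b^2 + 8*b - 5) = -b^5 - 2*b^4 + 2*b^3 - 6*b + 7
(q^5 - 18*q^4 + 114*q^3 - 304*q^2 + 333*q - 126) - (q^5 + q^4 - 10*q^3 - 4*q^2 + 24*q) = -19*q^4 + 124*q^3 - 300*q^2 + 309*q - 126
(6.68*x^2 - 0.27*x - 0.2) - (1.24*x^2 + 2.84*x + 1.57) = 5.44*x^2 - 3.11*x - 1.77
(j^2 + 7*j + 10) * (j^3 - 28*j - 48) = j^5 + 7*j^4 - 18*j^3 - 244*j^2 - 616*j - 480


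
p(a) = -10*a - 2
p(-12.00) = 118.00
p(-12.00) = 118.00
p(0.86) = -10.60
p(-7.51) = 73.10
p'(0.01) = -10.00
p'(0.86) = -10.00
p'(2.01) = -10.00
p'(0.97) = -10.00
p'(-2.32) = -10.00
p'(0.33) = -10.00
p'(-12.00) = -10.00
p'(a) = -10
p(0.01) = -2.10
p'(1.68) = -10.00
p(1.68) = -18.80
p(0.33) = -5.30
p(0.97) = -11.70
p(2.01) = -22.10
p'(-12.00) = -10.00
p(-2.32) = 21.20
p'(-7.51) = -10.00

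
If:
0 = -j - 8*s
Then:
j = -8*s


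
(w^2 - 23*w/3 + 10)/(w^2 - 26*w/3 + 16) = (3*w - 5)/(3*w - 8)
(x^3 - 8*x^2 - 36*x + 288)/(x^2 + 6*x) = x - 14 + 48/x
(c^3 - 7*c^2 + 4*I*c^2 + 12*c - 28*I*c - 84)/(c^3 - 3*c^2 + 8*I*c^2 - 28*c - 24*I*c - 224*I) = (c^2 + 4*I*c + 12)/(c^2 + c*(4 + 8*I) + 32*I)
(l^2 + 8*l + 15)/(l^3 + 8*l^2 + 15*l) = 1/l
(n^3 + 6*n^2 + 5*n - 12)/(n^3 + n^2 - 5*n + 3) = (n + 4)/(n - 1)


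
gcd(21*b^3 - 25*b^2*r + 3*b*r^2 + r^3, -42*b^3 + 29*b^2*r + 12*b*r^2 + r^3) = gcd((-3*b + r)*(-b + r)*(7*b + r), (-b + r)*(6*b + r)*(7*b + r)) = -7*b^2 + 6*b*r + r^2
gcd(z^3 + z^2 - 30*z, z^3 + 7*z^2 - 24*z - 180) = z^2 + z - 30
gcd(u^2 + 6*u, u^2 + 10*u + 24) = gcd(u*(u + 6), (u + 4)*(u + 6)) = u + 6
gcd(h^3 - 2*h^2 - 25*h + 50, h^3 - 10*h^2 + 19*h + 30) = h - 5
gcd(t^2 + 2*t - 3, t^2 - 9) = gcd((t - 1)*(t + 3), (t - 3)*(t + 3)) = t + 3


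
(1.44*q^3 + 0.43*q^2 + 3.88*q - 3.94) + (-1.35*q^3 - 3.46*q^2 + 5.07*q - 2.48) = 0.0899999999999999*q^3 - 3.03*q^2 + 8.95*q - 6.42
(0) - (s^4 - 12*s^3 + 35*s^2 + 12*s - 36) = -s^4 + 12*s^3 - 35*s^2 - 12*s + 36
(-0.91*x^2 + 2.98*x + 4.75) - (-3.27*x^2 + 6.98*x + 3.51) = 2.36*x^2 - 4.0*x + 1.24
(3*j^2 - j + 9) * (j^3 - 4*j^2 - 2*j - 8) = 3*j^5 - 13*j^4 + 7*j^3 - 58*j^2 - 10*j - 72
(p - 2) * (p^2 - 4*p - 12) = p^3 - 6*p^2 - 4*p + 24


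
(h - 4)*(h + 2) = h^2 - 2*h - 8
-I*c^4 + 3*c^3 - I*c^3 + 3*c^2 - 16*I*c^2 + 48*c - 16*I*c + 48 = (c - 4*I)*(c + 3*I)*(c + 4*I)*(-I*c - I)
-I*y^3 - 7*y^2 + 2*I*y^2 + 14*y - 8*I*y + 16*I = (y - 2)*(y - 8*I)*(-I*y + 1)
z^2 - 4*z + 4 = (z - 2)^2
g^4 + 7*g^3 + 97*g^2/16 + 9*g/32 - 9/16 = (g - 1/4)*(g + 1/2)*(g + 3/4)*(g + 6)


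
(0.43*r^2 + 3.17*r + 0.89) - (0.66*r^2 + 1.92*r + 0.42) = -0.23*r^2 + 1.25*r + 0.47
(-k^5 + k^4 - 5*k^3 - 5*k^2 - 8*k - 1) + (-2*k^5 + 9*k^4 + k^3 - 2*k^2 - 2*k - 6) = -3*k^5 + 10*k^4 - 4*k^3 - 7*k^2 - 10*k - 7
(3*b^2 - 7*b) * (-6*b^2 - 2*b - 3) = -18*b^4 + 36*b^3 + 5*b^2 + 21*b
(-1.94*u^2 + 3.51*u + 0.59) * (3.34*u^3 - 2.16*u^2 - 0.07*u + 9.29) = -6.4796*u^5 + 15.9138*u^4 - 5.4752*u^3 - 19.5427*u^2 + 32.5666*u + 5.4811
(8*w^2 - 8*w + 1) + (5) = 8*w^2 - 8*w + 6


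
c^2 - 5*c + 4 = (c - 4)*(c - 1)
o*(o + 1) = o^2 + o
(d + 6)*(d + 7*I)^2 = d^3 + 6*d^2 + 14*I*d^2 - 49*d + 84*I*d - 294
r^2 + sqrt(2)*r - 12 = (r - 2*sqrt(2))*(r + 3*sqrt(2))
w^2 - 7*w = w*(w - 7)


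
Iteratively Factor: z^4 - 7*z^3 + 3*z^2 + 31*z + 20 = (z - 4)*(z^3 - 3*z^2 - 9*z - 5) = (z - 4)*(z + 1)*(z^2 - 4*z - 5) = (z - 4)*(z + 1)^2*(z - 5)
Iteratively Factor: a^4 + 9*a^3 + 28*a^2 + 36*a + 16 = (a + 1)*(a^3 + 8*a^2 + 20*a + 16) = (a + 1)*(a + 4)*(a^2 + 4*a + 4) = (a + 1)*(a + 2)*(a + 4)*(a + 2)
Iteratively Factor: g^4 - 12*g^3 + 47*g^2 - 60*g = (g - 4)*(g^3 - 8*g^2 + 15*g) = (g - 5)*(g - 4)*(g^2 - 3*g) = g*(g - 5)*(g - 4)*(g - 3)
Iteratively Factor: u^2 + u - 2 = (u - 1)*(u + 2)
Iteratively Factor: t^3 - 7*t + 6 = (t + 3)*(t^2 - 3*t + 2) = (t - 1)*(t + 3)*(t - 2)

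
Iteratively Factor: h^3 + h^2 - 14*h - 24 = (h - 4)*(h^2 + 5*h + 6) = (h - 4)*(h + 2)*(h + 3)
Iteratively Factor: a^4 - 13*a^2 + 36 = (a - 3)*(a^3 + 3*a^2 - 4*a - 12) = (a - 3)*(a + 3)*(a^2 - 4) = (a - 3)*(a - 2)*(a + 3)*(a + 2)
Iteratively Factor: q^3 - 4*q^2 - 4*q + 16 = (q + 2)*(q^2 - 6*q + 8) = (q - 2)*(q + 2)*(q - 4)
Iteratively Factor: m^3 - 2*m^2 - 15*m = (m + 3)*(m^2 - 5*m) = m*(m + 3)*(m - 5)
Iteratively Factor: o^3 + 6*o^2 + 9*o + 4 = (o + 1)*(o^2 + 5*o + 4) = (o + 1)*(o + 4)*(o + 1)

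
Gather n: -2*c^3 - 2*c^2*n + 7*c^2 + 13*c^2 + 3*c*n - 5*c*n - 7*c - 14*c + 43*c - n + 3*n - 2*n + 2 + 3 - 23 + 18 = -2*c^3 + 20*c^2 + 22*c + n*(-2*c^2 - 2*c)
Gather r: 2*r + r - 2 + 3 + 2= 3*r + 3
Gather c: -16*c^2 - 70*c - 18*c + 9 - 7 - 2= -16*c^2 - 88*c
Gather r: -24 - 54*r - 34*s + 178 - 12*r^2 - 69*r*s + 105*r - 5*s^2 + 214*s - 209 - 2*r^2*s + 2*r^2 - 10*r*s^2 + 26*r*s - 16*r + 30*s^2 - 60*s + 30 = r^2*(-2*s - 10) + r*(-10*s^2 - 43*s + 35) + 25*s^2 + 120*s - 25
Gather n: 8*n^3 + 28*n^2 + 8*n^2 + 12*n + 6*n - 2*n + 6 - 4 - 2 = 8*n^3 + 36*n^2 + 16*n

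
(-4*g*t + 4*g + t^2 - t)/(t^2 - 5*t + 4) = (-4*g + t)/(t - 4)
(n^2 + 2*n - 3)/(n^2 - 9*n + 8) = (n + 3)/(n - 8)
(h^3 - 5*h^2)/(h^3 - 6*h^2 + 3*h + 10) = h^2/(h^2 - h - 2)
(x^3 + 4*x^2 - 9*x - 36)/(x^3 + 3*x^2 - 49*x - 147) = (x^2 + x - 12)/(x^2 - 49)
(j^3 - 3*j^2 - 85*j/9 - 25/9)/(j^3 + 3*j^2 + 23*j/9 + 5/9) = (j - 5)/(j + 1)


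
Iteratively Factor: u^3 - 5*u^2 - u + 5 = (u + 1)*(u^2 - 6*u + 5) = (u - 1)*(u + 1)*(u - 5)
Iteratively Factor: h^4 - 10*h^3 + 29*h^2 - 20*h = (h - 5)*(h^3 - 5*h^2 + 4*h) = h*(h - 5)*(h^2 - 5*h + 4) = h*(h - 5)*(h - 4)*(h - 1)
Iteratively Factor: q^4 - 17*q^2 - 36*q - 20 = (q + 2)*(q^3 - 2*q^2 - 13*q - 10) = (q + 1)*(q + 2)*(q^2 - 3*q - 10) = (q - 5)*(q + 1)*(q + 2)*(q + 2)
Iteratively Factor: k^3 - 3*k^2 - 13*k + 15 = (k - 5)*(k^2 + 2*k - 3) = (k - 5)*(k - 1)*(k + 3)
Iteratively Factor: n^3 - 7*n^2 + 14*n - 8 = (n - 4)*(n^2 - 3*n + 2) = (n - 4)*(n - 1)*(n - 2)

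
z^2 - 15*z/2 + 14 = (z - 4)*(z - 7/2)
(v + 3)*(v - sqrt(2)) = v^2 - sqrt(2)*v + 3*v - 3*sqrt(2)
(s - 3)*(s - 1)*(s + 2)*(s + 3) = s^4 + s^3 - 11*s^2 - 9*s + 18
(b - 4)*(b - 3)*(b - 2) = b^3 - 9*b^2 + 26*b - 24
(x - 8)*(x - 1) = x^2 - 9*x + 8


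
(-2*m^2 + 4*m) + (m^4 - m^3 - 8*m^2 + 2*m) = m^4 - m^3 - 10*m^2 + 6*m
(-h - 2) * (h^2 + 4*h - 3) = -h^3 - 6*h^2 - 5*h + 6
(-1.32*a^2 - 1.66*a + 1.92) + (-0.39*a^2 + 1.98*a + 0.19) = -1.71*a^2 + 0.32*a + 2.11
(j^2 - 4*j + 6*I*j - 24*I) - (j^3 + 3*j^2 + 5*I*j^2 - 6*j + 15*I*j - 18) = -j^3 - 2*j^2 - 5*I*j^2 + 2*j - 9*I*j + 18 - 24*I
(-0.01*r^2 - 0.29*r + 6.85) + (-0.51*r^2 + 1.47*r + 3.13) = -0.52*r^2 + 1.18*r + 9.98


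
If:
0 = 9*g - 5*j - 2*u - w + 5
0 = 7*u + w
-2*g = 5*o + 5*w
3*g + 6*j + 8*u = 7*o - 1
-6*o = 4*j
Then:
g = -1155/2329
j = 168/2329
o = -112/2329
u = -82/2329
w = 574/2329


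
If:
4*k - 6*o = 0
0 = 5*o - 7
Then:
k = 21/10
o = 7/5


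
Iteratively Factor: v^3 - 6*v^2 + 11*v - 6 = (v - 1)*(v^2 - 5*v + 6) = (v - 3)*(v - 1)*(v - 2)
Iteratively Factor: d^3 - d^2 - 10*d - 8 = (d + 2)*(d^2 - 3*d - 4) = (d - 4)*(d + 2)*(d + 1)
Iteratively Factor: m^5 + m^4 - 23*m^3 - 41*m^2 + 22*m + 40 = (m + 2)*(m^4 - m^3 - 21*m^2 + m + 20) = (m + 2)*(m + 4)*(m^3 - 5*m^2 - m + 5) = (m - 1)*(m + 2)*(m + 4)*(m^2 - 4*m - 5) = (m - 1)*(m + 1)*(m + 2)*(m + 4)*(m - 5)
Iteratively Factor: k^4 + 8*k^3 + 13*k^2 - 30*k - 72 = (k + 4)*(k^3 + 4*k^2 - 3*k - 18) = (k + 3)*(k + 4)*(k^2 + k - 6) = (k - 2)*(k + 3)*(k + 4)*(k + 3)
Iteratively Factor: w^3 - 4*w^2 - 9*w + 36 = (w + 3)*(w^2 - 7*w + 12) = (w - 3)*(w + 3)*(w - 4)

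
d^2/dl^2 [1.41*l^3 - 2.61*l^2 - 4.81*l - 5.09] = 8.46*l - 5.22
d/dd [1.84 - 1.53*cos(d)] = 1.53*sin(d)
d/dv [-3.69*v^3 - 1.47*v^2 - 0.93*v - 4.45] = -11.07*v^2 - 2.94*v - 0.93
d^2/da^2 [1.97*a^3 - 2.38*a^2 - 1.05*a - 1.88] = 11.82*a - 4.76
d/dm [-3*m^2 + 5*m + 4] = 5 - 6*m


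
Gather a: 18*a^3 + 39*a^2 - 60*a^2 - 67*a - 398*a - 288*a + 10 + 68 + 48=18*a^3 - 21*a^2 - 753*a + 126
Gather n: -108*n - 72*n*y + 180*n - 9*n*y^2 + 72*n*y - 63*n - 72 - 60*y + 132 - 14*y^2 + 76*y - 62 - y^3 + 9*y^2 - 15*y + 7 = n*(9 - 9*y^2) - y^3 - 5*y^2 + y + 5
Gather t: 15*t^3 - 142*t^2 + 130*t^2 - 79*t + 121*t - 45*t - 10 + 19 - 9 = 15*t^3 - 12*t^2 - 3*t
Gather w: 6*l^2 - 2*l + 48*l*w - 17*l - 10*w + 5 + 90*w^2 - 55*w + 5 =6*l^2 - 19*l + 90*w^2 + w*(48*l - 65) + 10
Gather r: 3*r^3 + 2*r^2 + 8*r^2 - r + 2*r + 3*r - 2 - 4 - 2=3*r^3 + 10*r^2 + 4*r - 8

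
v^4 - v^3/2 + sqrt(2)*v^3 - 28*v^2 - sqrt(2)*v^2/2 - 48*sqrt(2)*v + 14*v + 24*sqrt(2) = (v - 1/2)*(v - 4*sqrt(2))*(v + 2*sqrt(2))*(v + 3*sqrt(2))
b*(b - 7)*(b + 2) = b^3 - 5*b^2 - 14*b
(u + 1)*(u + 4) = u^2 + 5*u + 4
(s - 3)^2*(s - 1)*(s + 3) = s^4 - 4*s^3 - 6*s^2 + 36*s - 27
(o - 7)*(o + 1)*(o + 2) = o^3 - 4*o^2 - 19*o - 14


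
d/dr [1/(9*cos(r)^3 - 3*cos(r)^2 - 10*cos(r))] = (27*sin(r) - 10*sin(r)/cos(r)^2 - 6*tan(r))/(9*sin(r)^2 + 3*cos(r) + 1)^2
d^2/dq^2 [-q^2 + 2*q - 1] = -2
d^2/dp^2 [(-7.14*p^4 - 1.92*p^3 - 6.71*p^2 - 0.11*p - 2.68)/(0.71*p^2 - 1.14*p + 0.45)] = (-7.198548*p^6 + 34.674696*p^5 - 69.362244*p^4 + 43.868486*p^3 - 6.68329800000001*p^2 + 10.893222*p - 8.083746)/(0.357911*p^6 - 1.724022*p^5 + 3.448683*p^4 - 3.666924*p^3 + 2.185785*p^2 - 0.69255*p + 0.091125)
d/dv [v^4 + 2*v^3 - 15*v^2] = 2*v*(2*v^2 + 3*v - 15)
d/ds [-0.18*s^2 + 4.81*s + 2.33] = 4.81 - 0.36*s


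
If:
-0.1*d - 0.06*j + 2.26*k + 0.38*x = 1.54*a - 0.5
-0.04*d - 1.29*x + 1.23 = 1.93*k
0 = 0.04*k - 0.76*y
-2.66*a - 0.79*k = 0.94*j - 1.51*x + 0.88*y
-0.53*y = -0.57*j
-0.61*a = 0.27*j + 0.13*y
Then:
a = -0.01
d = 12.15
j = 0.01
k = 0.29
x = 0.15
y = 0.02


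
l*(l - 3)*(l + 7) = l^3 + 4*l^2 - 21*l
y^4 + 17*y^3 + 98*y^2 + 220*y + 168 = (y + 2)^2*(y + 6)*(y + 7)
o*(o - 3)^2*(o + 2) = o^4 - 4*o^3 - 3*o^2 + 18*o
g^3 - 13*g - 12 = (g - 4)*(g + 1)*(g + 3)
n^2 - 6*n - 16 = (n - 8)*(n + 2)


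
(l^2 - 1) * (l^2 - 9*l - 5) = l^4 - 9*l^3 - 6*l^2 + 9*l + 5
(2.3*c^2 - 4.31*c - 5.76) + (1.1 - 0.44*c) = 2.3*c^2 - 4.75*c - 4.66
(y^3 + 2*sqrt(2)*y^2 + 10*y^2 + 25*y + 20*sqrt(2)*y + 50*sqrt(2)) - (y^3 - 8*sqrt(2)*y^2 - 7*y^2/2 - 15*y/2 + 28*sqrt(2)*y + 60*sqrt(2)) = 27*y^2/2 + 10*sqrt(2)*y^2 - 8*sqrt(2)*y + 65*y/2 - 10*sqrt(2)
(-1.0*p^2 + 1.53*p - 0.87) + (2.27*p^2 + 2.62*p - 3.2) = 1.27*p^2 + 4.15*p - 4.07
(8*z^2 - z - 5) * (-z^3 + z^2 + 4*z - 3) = -8*z^5 + 9*z^4 + 36*z^3 - 33*z^2 - 17*z + 15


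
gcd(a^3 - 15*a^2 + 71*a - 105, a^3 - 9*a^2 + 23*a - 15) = a^2 - 8*a + 15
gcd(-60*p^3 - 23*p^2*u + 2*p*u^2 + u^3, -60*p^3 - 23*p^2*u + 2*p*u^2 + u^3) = 60*p^3 + 23*p^2*u - 2*p*u^2 - u^3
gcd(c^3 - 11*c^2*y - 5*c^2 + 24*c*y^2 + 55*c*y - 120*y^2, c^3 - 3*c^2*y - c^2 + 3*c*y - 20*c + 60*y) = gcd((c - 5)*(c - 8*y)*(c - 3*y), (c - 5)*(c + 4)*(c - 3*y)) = -c^2 + 3*c*y + 5*c - 15*y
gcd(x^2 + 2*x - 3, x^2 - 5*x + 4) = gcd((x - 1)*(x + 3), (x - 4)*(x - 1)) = x - 1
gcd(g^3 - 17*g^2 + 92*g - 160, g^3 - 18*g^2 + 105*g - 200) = g^2 - 13*g + 40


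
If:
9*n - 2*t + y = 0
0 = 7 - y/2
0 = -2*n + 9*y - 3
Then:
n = 123/2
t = 1135/4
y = 14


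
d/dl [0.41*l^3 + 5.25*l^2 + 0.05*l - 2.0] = 1.23*l^2 + 10.5*l + 0.05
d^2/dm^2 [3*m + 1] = 0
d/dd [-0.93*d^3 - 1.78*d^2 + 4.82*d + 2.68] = -2.79*d^2 - 3.56*d + 4.82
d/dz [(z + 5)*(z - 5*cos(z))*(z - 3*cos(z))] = (z + 5)*(z - 5*cos(z))*(3*sin(z) + 1) + (z + 5)*(z - 3*cos(z))*(5*sin(z) + 1) + (z - 5*cos(z))*(z - 3*cos(z))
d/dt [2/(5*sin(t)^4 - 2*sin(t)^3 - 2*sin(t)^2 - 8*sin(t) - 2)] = 4*(-10*sin(t)^3 + 3*sin(t)^2 + 2*sin(t) + 4)*cos(t)/(-5*sin(t)^4 + 2*sin(t)^3 + 2*sin(t)^2 + 8*sin(t) + 2)^2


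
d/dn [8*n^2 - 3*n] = 16*n - 3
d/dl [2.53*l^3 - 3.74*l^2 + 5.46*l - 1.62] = 7.59*l^2 - 7.48*l + 5.46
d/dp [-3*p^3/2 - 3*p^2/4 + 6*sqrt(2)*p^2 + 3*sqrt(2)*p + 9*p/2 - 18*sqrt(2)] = -9*p^2/2 - 3*p/2 + 12*sqrt(2)*p + 3*sqrt(2) + 9/2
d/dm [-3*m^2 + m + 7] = 1 - 6*m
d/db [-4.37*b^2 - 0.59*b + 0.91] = -8.74*b - 0.59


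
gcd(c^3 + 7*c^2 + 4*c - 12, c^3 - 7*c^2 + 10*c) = 1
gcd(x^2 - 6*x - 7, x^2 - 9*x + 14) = x - 7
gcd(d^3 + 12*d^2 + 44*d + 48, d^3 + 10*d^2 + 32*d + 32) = d^2 + 6*d + 8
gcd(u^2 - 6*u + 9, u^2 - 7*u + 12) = u - 3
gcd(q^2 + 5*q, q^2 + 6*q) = q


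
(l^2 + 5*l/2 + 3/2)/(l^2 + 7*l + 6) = (l + 3/2)/(l + 6)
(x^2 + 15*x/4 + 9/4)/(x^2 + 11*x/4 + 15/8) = 2*(4*x^2 + 15*x + 9)/(8*x^2 + 22*x + 15)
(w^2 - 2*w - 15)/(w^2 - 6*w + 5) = (w + 3)/(w - 1)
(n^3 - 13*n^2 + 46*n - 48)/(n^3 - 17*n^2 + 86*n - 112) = (n - 3)/(n - 7)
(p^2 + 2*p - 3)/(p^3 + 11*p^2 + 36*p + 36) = (p - 1)/(p^2 + 8*p + 12)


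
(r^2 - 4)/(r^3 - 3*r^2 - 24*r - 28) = (r - 2)/(r^2 - 5*r - 14)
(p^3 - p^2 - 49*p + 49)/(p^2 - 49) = p - 1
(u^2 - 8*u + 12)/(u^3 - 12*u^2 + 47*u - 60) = (u^2 - 8*u + 12)/(u^3 - 12*u^2 + 47*u - 60)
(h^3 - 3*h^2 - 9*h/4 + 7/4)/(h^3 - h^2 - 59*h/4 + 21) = (2*h^2 + h - 1)/(2*h^2 + 5*h - 12)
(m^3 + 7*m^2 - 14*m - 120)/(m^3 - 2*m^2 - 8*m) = (m^2 + 11*m + 30)/(m*(m + 2))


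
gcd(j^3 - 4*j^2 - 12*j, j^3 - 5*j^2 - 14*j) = j^2 + 2*j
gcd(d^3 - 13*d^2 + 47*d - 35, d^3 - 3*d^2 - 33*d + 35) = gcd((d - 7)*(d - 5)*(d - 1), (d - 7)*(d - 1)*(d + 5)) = d^2 - 8*d + 7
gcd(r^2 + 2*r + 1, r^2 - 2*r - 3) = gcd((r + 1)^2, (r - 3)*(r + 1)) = r + 1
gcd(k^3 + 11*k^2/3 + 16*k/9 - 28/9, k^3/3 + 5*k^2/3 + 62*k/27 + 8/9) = 1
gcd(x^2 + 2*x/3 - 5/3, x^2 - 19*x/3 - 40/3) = x + 5/3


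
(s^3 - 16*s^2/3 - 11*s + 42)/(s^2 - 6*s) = s + 2/3 - 7/s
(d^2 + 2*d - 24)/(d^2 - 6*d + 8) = (d + 6)/(d - 2)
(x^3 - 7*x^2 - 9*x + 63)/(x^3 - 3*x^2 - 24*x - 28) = (x^2 - 9)/(x^2 + 4*x + 4)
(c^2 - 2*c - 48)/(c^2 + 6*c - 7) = (c^2 - 2*c - 48)/(c^2 + 6*c - 7)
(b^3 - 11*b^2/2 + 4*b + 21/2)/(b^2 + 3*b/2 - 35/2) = (b^2 - 2*b - 3)/(b + 5)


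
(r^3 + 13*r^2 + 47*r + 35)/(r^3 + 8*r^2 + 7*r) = (r + 5)/r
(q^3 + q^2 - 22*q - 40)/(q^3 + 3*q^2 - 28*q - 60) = (q + 4)/(q + 6)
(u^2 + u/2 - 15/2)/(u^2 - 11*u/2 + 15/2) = (u + 3)/(u - 3)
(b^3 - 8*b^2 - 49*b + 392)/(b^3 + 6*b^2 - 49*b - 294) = (b - 8)/(b + 6)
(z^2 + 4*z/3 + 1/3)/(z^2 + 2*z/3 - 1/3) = (3*z + 1)/(3*z - 1)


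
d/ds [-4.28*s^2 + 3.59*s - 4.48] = 3.59 - 8.56*s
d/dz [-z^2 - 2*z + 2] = -2*z - 2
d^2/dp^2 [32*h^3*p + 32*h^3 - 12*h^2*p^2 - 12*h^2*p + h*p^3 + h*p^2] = 2*h*(-12*h + 3*p + 1)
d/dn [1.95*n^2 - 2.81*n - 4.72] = 3.9*n - 2.81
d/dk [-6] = 0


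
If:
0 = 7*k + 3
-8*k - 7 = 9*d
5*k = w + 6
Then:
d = -25/63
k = -3/7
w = -57/7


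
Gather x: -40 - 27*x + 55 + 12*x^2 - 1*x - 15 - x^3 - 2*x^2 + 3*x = -x^3 + 10*x^2 - 25*x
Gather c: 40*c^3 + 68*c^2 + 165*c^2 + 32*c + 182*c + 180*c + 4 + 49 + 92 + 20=40*c^3 + 233*c^2 + 394*c + 165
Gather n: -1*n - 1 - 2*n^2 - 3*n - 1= -2*n^2 - 4*n - 2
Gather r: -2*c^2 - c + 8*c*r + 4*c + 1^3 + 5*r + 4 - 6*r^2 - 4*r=-2*c^2 + 3*c - 6*r^2 + r*(8*c + 1) + 5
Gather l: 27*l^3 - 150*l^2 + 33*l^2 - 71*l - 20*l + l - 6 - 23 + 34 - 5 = 27*l^3 - 117*l^2 - 90*l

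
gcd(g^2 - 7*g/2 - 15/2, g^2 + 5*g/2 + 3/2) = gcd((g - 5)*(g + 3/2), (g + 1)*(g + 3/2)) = g + 3/2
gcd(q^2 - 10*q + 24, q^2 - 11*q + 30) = q - 6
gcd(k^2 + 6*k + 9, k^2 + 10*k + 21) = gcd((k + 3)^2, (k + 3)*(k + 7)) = k + 3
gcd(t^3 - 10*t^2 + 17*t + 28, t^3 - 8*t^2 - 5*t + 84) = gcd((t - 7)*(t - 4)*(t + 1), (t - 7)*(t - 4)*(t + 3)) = t^2 - 11*t + 28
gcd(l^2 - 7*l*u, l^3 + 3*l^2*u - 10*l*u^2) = l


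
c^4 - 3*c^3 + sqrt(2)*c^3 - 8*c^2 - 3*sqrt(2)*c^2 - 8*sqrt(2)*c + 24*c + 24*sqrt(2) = (c - 3)*(c - 2*sqrt(2))*(c + sqrt(2))*(c + 2*sqrt(2))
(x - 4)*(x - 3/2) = x^2 - 11*x/2 + 6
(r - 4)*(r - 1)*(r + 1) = r^3 - 4*r^2 - r + 4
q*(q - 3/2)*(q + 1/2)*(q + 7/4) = q^4 + 3*q^3/4 - 5*q^2/2 - 21*q/16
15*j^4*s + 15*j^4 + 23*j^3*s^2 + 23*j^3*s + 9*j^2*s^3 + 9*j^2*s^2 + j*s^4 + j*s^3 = (j + s)*(3*j + s)*(5*j + s)*(j*s + j)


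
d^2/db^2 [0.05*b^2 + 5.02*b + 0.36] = 0.100000000000000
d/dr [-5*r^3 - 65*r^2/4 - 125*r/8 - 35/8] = -15*r^2 - 65*r/2 - 125/8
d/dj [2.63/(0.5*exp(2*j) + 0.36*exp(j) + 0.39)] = (-2.63*exp(j) - 0.9468)*exp(j)/(0.5*exp(2*j) + 0.36*exp(j) + 0.39)^2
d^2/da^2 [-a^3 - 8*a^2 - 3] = -6*a - 16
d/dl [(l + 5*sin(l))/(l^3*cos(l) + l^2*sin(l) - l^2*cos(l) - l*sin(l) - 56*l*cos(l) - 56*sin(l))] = (l^4*sin(l) - l^3*sin(l) - 3*l^3*cos(l) + 5*l^3 - 57*l^2*sin(l) - 15*l^2*sin(2*l)/2 + 2*l^2*cos(l) - 5*l^2 + 5*sqrt(2)*l*sin(2*l + pi/4) + 56*l*cos(l) - 285*l - 56*sin(l) + 140*sin(2*l) - 5*cos(2*l)/2 + 5/2)/((l - 8)^2*(l + 7)^2*(l*cos(l) + sin(l))^2)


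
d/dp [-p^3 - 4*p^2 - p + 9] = -3*p^2 - 8*p - 1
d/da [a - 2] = 1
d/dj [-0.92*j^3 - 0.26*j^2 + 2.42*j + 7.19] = -2.76*j^2 - 0.52*j + 2.42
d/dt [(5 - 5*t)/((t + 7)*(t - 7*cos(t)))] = 5*((t - 1)*(t + 7)*(7*sin(t) + 1) + (t - 1)*(t - 7*cos(t)) - (t + 7)*(t - 7*cos(t)))/((t + 7)^2*(t - 7*cos(t))^2)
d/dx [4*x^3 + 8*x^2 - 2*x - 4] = 12*x^2 + 16*x - 2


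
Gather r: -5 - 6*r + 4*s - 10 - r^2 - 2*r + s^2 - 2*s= -r^2 - 8*r + s^2 + 2*s - 15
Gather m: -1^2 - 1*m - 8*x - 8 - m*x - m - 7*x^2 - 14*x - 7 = m*(-x - 2) - 7*x^2 - 22*x - 16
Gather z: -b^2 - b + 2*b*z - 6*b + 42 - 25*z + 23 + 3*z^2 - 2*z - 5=-b^2 - 7*b + 3*z^2 + z*(2*b - 27) + 60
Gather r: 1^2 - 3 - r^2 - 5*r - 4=-r^2 - 5*r - 6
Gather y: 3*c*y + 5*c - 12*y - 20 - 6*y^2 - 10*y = 5*c - 6*y^2 + y*(3*c - 22) - 20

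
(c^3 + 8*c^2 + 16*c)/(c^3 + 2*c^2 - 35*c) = (c^2 + 8*c + 16)/(c^2 + 2*c - 35)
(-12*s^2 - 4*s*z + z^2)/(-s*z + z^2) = (12*s^2 + 4*s*z - z^2)/(z*(s - z))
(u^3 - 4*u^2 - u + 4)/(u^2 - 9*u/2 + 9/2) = 2*(u^3 - 4*u^2 - u + 4)/(2*u^2 - 9*u + 9)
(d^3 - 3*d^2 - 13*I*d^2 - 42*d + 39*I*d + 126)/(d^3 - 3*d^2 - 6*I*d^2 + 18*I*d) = (d - 7*I)/d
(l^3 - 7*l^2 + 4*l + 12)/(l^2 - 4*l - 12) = (l^2 - l - 2)/(l + 2)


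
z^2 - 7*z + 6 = (z - 6)*(z - 1)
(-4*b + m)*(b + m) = -4*b^2 - 3*b*m + m^2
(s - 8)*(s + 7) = s^2 - s - 56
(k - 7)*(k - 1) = k^2 - 8*k + 7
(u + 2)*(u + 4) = u^2 + 6*u + 8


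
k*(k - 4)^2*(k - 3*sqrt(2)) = k^4 - 8*k^3 - 3*sqrt(2)*k^3 + 16*k^2 + 24*sqrt(2)*k^2 - 48*sqrt(2)*k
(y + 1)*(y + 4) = y^2 + 5*y + 4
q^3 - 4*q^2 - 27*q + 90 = (q - 6)*(q - 3)*(q + 5)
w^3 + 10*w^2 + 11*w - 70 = (w - 2)*(w + 5)*(w + 7)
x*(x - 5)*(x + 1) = x^3 - 4*x^2 - 5*x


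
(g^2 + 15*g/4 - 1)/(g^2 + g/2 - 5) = (4*g^2 + 15*g - 4)/(2*(2*g^2 + g - 10))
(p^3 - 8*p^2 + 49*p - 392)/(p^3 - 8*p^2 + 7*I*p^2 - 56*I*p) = (p - 7*I)/p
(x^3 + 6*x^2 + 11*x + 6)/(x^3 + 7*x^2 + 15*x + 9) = (x + 2)/(x + 3)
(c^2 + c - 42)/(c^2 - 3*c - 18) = (c + 7)/(c + 3)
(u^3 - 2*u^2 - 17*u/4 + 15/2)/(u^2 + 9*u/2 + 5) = (4*u^2 - 16*u + 15)/(2*(2*u + 5))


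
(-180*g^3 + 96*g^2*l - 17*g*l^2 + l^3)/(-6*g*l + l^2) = 30*g^2/l - 11*g + l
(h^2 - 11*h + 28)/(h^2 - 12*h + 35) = (h - 4)/(h - 5)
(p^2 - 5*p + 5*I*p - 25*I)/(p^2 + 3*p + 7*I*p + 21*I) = (p^2 + 5*p*(-1 + I) - 25*I)/(p^2 + p*(3 + 7*I) + 21*I)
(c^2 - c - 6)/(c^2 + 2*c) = (c - 3)/c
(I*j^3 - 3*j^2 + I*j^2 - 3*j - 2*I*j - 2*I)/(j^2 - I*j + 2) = (I*j^2 + j*(-2 + I) - 2)/(j - 2*I)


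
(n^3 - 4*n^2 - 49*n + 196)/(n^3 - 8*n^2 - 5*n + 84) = (n + 7)/(n + 3)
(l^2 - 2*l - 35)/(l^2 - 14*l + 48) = (l^2 - 2*l - 35)/(l^2 - 14*l + 48)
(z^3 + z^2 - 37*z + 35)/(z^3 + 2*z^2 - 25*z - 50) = (z^2 + 6*z - 7)/(z^2 + 7*z + 10)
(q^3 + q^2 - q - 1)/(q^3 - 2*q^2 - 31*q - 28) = (q^2 - 1)/(q^2 - 3*q - 28)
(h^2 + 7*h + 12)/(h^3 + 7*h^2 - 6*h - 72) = (h + 3)/(h^2 + 3*h - 18)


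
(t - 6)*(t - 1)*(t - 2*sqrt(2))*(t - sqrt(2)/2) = t^4 - 7*t^3 - 5*sqrt(2)*t^3/2 + 8*t^2 + 35*sqrt(2)*t^2/2 - 15*sqrt(2)*t - 14*t + 12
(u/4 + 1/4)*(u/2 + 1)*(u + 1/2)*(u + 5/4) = u^4/8 + 19*u^3/32 + 63*u^2/64 + 43*u/64 + 5/32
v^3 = v^3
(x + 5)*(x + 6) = x^2 + 11*x + 30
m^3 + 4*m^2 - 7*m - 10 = (m - 2)*(m + 1)*(m + 5)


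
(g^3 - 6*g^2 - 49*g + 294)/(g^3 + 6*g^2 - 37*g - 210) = (g - 7)/(g + 5)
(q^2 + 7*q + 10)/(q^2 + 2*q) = (q + 5)/q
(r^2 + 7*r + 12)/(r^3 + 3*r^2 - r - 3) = (r + 4)/(r^2 - 1)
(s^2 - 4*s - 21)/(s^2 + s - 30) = (s^2 - 4*s - 21)/(s^2 + s - 30)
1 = 1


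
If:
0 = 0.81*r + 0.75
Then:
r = -0.93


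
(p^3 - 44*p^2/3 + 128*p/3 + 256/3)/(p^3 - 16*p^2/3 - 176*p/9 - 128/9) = 3*(p - 8)/(3*p + 4)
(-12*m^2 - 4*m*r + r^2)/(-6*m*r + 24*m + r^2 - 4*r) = (2*m + r)/(r - 4)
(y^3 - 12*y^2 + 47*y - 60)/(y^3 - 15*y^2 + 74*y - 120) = (y - 3)/(y - 6)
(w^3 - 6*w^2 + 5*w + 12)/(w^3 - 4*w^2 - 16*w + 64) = (w^2 - 2*w - 3)/(w^2 - 16)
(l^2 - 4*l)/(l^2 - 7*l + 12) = l/(l - 3)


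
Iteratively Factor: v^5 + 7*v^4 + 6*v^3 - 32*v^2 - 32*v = (v + 1)*(v^4 + 6*v^3 - 32*v) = (v + 1)*(v + 4)*(v^3 + 2*v^2 - 8*v) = (v - 2)*(v + 1)*(v + 4)*(v^2 + 4*v) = (v - 2)*(v + 1)*(v + 4)^2*(v)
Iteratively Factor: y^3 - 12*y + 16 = (y - 2)*(y^2 + 2*y - 8) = (y - 2)^2*(y + 4)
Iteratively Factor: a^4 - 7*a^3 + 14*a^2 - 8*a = (a - 2)*(a^3 - 5*a^2 + 4*a) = (a - 2)*(a - 1)*(a^2 - 4*a) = a*(a - 2)*(a - 1)*(a - 4)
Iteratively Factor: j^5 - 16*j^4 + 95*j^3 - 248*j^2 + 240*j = (j - 4)*(j^4 - 12*j^3 + 47*j^2 - 60*j) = (j - 4)*(j - 3)*(j^3 - 9*j^2 + 20*j) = (j - 4)^2*(j - 3)*(j^2 - 5*j) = j*(j - 4)^2*(j - 3)*(j - 5)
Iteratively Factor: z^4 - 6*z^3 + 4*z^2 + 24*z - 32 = (z + 2)*(z^3 - 8*z^2 + 20*z - 16) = (z - 4)*(z + 2)*(z^2 - 4*z + 4) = (z - 4)*(z - 2)*(z + 2)*(z - 2)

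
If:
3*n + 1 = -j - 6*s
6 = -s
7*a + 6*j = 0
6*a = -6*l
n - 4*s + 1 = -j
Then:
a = 330/7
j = -55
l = -330/7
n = 30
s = -6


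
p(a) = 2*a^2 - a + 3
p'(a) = 4*a - 1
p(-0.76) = 4.92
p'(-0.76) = -4.04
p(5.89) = 66.49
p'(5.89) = 22.56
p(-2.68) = 20.04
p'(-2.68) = -11.72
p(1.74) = 7.32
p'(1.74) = 5.96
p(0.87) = 3.64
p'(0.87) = 2.48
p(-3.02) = 24.26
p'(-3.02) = -13.08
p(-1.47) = 8.79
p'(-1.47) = -6.88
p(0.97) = 3.91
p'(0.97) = 2.88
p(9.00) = 156.00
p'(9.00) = 35.00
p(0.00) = 3.00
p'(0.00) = -1.00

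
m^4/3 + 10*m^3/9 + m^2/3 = m^2*(m/3 + 1)*(m + 1/3)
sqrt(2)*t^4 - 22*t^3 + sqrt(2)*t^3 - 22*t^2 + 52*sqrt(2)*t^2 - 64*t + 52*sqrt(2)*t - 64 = (t - 8*sqrt(2))*(t - 2*sqrt(2))*(t - sqrt(2))*(sqrt(2)*t + sqrt(2))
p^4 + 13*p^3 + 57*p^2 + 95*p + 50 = (p + 1)*(p + 2)*(p + 5)^2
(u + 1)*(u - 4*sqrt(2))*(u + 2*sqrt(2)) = u^3 - 2*sqrt(2)*u^2 + u^2 - 16*u - 2*sqrt(2)*u - 16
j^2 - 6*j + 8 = (j - 4)*(j - 2)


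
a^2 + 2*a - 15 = (a - 3)*(a + 5)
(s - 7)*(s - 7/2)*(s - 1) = s^3 - 23*s^2/2 + 35*s - 49/2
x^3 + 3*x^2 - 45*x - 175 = (x - 7)*(x + 5)^2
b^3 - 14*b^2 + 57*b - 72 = (b - 8)*(b - 3)^2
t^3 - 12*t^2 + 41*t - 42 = (t - 7)*(t - 3)*(t - 2)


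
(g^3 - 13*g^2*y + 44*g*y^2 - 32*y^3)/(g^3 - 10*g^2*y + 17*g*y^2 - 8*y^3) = (-g + 4*y)/(-g + y)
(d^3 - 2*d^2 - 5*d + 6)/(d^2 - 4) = (d^2 - 4*d + 3)/(d - 2)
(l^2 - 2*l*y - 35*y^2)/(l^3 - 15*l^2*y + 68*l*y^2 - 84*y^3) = (l + 5*y)/(l^2 - 8*l*y + 12*y^2)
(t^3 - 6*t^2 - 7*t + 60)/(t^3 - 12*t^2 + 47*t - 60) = (t + 3)/(t - 3)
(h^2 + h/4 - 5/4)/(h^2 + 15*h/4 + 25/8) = 2*(h - 1)/(2*h + 5)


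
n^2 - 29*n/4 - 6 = (n - 8)*(n + 3/4)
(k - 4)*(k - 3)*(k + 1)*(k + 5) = k^4 - k^3 - 25*k^2 + 37*k + 60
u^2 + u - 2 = (u - 1)*(u + 2)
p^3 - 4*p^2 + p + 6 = (p - 3)*(p - 2)*(p + 1)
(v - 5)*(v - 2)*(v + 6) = v^3 - v^2 - 32*v + 60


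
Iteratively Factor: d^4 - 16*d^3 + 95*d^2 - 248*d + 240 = (d - 5)*(d^3 - 11*d^2 + 40*d - 48) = (d - 5)*(d - 4)*(d^2 - 7*d + 12) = (d - 5)*(d - 4)*(d - 3)*(d - 4)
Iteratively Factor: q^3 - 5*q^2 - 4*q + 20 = (q - 5)*(q^2 - 4) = (q - 5)*(q + 2)*(q - 2)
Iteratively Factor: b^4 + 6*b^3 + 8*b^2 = (b)*(b^3 + 6*b^2 + 8*b) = b^2*(b^2 + 6*b + 8) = b^2*(b + 2)*(b + 4)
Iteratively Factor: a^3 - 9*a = (a)*(a^2 - 9) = a*(a - 3)*(a + 3)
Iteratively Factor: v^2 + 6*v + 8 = (v + 4)*(v + 2)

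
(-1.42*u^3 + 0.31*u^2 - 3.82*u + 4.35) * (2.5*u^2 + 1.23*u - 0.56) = -3.55*u^5 - 0.9716*u^4 - 8.3735*u^3 + 6.0028*u^2 + 7.4897*u - 2.436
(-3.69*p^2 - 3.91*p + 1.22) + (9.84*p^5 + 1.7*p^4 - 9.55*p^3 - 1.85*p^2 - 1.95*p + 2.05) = 9.84*p^5 + 1.7*p^4 - 9.55*p^3 - 5.54*p^2 - 5.86*p + 3.27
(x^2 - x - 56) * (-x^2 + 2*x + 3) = -x^4 + 3*x^3 + 57*x^2 - 115*x - 168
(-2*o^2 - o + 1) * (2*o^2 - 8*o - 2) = -4*o^4 + 14*o^3 + 14*o^2 - 6*o - 2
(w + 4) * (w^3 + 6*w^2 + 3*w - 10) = w^4 + 10*w^3 + 27*w^2 + 2*w - 40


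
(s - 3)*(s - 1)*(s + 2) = s^3 - 2*s^2 - 5*s + 6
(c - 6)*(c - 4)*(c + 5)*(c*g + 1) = c^4*g - 5*c^3*g + c^3 - 26*c^2*g - 5*c^2 + 120*c*g - 26*c + 120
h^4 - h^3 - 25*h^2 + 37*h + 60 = (h - 4)*(h - 3)*(h + 1)*(h + 5)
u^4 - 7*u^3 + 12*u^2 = u^2*(u - 4)*(u - 3)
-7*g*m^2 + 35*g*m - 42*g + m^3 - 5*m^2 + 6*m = (-7*g + m)*(m - 3)*(m - 2)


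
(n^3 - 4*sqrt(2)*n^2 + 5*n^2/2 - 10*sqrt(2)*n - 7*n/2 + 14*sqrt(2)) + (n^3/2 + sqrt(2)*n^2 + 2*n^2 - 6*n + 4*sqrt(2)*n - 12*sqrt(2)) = 3*n^3/2 - 3*sqrt(2)*n^2 + 9*n^2/2 - 19*n/2 - 6*sqrt(2)*n + 2*sqrt(2)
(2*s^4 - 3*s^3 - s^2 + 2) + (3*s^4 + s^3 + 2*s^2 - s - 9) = 5*s^4 - 2*s^3 + s^2 - s - 7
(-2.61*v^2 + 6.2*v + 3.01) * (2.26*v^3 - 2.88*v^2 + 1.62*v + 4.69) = -5.8986*v^5 + 21.5288*v^4 - 15.2816*v^3 - 10.8657*v^2 + 33.9542*v + 14.1169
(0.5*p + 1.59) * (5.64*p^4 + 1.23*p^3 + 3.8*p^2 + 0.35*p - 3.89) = 2.82*p^5 + 9.5826*p^4 + 3.8557*p^3 + 6.217*p^2 - 1.3885*p - 6.1851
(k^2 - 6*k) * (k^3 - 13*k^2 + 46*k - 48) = k^5 - 19*k^4 + 124*k^3 - 324*k^2 + 288*k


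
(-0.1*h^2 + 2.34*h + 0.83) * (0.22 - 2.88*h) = 0.288*h^3 - 6.7612*h^2 - 1.8756*h + 0.1826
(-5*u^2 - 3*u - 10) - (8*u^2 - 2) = -13*u^2 - 3*u - 8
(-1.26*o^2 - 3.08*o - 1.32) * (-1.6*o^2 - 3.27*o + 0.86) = 2.016*o^4 + 9.0482*o^3 + 11.1*o^2 + 1.6676*o - 1.1352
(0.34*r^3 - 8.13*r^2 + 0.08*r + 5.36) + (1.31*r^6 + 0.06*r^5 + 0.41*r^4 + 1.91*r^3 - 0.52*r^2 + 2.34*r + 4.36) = 1.31*r^6 + 0.06*r^5 + 0.41*r^4 + 2.25*r^3 - 8.65*r^2 + 2.42*r + 9.72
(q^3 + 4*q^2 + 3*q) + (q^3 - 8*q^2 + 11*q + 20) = 2*q^3 - 4*q^2 + 14*q + 20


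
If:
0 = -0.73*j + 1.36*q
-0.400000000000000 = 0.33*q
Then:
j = -2.26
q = -1.21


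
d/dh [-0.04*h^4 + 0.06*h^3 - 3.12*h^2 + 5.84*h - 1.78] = -0.16*h^3 + 0.18*h^2 - 6.24*h + 5.84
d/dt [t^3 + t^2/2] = t*(3*t + 1)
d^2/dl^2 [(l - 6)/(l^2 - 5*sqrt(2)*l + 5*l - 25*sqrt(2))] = 2*((l - 6)*(2*l - 5*sqrt(2) + 5)^2 + (-3*l + 1 + 5*sqrt(2))*(l^2 - 5*sqrt(2)*l + 5*l - 25*sqrt(2)))/(l^2 - 5*sqrt(2)*l + 5*l - 25*sqrt(2))^3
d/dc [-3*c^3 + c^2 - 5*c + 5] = -9*c^2 + 2*c - 5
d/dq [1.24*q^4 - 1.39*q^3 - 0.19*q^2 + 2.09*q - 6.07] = 4.96*q^3 - 4.17*q^2 - 0.38*q + 2.09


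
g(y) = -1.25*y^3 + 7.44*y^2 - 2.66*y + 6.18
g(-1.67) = 37.19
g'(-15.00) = -1069.61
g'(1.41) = 10.87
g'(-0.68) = -14.51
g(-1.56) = 33.18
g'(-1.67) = -37.97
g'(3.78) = 0.00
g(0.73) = 7.72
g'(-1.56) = -35.00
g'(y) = -3.75*y^2 + 14.88*y - 2.66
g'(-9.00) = -440.33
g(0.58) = 6.90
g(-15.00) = 5938.83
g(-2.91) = 107.73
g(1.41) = 13.72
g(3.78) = 34.92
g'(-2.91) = -77.72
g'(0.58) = 4.71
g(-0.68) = 11.82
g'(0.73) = 6.20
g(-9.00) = 1544.01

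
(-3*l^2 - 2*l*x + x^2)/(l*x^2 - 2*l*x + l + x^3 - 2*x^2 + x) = (-3*l + x)/(x^2 - 2*x + 1)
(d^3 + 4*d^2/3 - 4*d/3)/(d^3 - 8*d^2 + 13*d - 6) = d*(3*d^2 + 4*d - 4)/(3*(d^3 - 8*d^2 + 13*d - 6))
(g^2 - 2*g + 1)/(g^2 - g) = (g - 1)/g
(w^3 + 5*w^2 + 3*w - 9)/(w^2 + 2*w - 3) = w + 3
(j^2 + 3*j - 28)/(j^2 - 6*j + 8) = (j + 7)/(j - 2)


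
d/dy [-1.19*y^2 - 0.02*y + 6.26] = -2.38*y - 0.02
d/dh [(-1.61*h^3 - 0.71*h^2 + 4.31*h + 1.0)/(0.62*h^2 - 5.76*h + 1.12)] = (-0.9982*h^4 + 18.5472*h^3 - 3.9922*h^2 - 2.8304*h + 10.5872)/(0.3844*h^4 - 7.1424*h^3 + 34.5664*h^2 - 12.9024*h + 1.2544)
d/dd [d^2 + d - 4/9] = 2*d + 1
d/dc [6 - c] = -1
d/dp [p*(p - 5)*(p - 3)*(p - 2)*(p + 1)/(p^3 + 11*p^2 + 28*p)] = 2*(p^5 + 12*p^4 - 43*p^3 - 263*p^2 + 618*p + 179)/(p^4 + 22*p^3 + 177*p^2 + 616*p + 784)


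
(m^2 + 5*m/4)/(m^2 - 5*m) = (m + 5/4)/(m - 5)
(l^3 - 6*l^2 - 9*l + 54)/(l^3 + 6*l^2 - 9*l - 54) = (l - 6)/(l + 6)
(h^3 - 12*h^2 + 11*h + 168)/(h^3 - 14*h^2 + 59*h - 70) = (h^2 - 5*h - 24)/(h^2 - 7*h + 10)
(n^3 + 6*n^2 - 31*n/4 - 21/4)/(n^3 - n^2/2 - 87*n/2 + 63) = (n + 1/2)/(n - 6)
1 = 1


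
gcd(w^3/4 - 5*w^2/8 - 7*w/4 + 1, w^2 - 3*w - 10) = w + 2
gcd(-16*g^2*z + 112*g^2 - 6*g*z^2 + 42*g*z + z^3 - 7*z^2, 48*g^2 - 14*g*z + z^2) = -8*g + z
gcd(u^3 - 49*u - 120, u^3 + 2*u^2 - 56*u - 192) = u - 8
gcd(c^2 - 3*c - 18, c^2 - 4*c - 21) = c + 3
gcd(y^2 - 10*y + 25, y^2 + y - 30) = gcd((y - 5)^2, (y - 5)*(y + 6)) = y - 5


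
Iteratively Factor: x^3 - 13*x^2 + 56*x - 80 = (x - 4)*(x^2 - 9*x + 20) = (x - 5)*(x - 4)*(x - 4)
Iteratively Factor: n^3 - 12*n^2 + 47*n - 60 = (n - 5)*(n^2 - 7*n + 12) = (n - 5)*(n - 4)*(n - 3)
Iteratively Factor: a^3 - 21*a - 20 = (a - 5)*(a^2 + 5*a + 4) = (a - 5)*(a + 1)*(a + 4)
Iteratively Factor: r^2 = (r)*(r)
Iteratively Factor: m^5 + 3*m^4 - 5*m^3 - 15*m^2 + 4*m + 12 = (m - 1)*(m^4 + 4*m^3 - m^2 - 16*m - 12) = (m - 2)*(m - 1)*(m^3 + 6*m^2 + 11*m + 6) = (m - 2)*(m - 1)*(m + 2)*(m^2 + 4*m + 3) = (m - 2)*(m - 1)*(m + 1)*(m + 2)*(m + 3)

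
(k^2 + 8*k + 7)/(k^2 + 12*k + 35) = (k + 1)/(k + 5)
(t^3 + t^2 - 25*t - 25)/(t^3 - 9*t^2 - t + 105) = (t^2 + 6*t + 5)/(t^2 - 4*t - 21)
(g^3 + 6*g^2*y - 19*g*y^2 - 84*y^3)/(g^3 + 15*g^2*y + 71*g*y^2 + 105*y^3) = (g - 4*y)/(g + 5*y)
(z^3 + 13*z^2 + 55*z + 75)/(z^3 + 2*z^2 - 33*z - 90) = (z + 5)/(z - 6)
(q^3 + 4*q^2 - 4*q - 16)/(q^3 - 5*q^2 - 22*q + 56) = (q + 2)/(q - 7)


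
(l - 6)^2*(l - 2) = l^3 - 14*l^2 + 60*l - 72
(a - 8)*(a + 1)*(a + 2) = a^3 - 5*a^2 - 22*a - 16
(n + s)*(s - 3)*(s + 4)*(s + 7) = n*s^3 + 8*n*s^2 - 5*n*s - 84*n + s^4 + 8*s^3 - 5*s^2 - 84*s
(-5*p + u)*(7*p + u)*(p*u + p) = -35*p^3*u - 35*p^3 + 2*p^2*u^2 + 2*p^2*u + p*u^3 + p*u^2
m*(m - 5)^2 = m^3 - 10*m^2 + 25*m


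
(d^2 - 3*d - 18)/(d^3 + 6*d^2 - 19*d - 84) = (d - 6)/(d^2 + 3*d - 28)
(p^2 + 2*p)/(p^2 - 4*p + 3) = p*(p + 2)/(p^2 - 4*p + 3)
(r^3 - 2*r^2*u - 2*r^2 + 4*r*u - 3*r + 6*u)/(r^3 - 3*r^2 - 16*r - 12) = (r^2 - 2*r*u - 3*r + 6*u)/(r^2 - 4*r - 12)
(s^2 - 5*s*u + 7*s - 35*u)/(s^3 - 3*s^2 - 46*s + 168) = (s - 5*u)/(s^2 - 10*s + 24)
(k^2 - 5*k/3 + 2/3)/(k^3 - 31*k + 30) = (k - 2/3)/(k^2 + k - 30)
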